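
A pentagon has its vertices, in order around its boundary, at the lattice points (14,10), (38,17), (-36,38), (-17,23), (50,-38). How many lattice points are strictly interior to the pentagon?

By the shoelace formula, twice the signed area is |(14·17 − 38·10) + (38·38 − (-36)·17) + ((-36)·23 − (-17)·38) + ((-17)·(-38) − 50·23) + (50·10 − 14·(-38))| = 2260, so the area is 1130.
Along each edge there are gcd(|Δx|,|Δy|)+1 lattice points, so counting each shared vertex once the boundary has gcd(24,7) + gcd(74,21) + gcd(19,15) + gcd(67,61) + gcd(36,48) = 1+1+1+1+12 = 16.
By Pick's theorem A = I + B/2 − 1, so I = 1130 − 16/2 + 1 = 1123.

1123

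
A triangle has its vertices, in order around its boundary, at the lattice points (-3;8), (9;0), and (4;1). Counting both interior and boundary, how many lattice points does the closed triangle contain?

By the shoelace formula, twice the signed area is |[(-3)·0 − 9·8] + [9·1 − 4·0] + [4·8 − (-3)·1]| = 28, so the area is 14.
The number of boundary lattice points is Σ gcd(|Δx|,|Δy|) = gcd(12,8) + gcd(5,1) + gcd(7,7) = 4+1+7 = 12.
Pick's theorem gives I = A − B/2 + 1 = 14 − 12/2 + 1 = 9, so the closed region contains I + B = 9 + 12 = 21 lattice points.

21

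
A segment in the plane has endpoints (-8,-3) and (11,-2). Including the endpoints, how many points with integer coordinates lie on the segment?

The number of lattice points on a segment between lattice points is gcd(|Δx|,|Δy|) + 1 = gcd(19,1) + 1 = 1 + 1 = 2.

2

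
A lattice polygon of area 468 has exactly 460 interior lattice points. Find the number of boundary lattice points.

18

Pick's theorem gives A = I + B/2 − 1, so B = 2(A − I + 1) = 2(468 − 460 + 1) = 18.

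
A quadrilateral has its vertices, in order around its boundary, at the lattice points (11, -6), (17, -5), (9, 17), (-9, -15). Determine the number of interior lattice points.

307

By the shoelace formula, twice the signed area is |(11·(-5) − 17·(-6)) + (17·17 − 9·(-5)) + (9·(-15) − (-9)·17) + ((-9)·(-6) − 11·(-15))| = 618, so the area is 309.
The number of boundary lattice points is Σ gcd(|Δx|,|Δy|) = gcd(6,1) + gcd(8,22) + gcd(18,32) + gcd(20,9) = 1+2+2+1 = 6.
Pick's theorem gives I = A − B/2 + 1 = 309 − 6/2 + 1 = 307.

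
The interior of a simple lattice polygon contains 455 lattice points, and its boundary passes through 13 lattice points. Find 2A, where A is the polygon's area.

921

By Pick's theorem, A = I + B/2 − 1 = 455 + 13/2 − 1 = 921/2.
Hence 2A = 921.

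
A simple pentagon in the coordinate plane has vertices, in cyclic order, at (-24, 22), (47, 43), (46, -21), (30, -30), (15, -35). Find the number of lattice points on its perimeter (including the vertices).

Summing gcd(|Δx|,|Δy|) over the edges gives the boundary count: gcd(71,21) + gcd(1,64) + gcd(16,9) + gcd(15,5) + gcd(39,57) = 1+1+1+5+3 = 11.

11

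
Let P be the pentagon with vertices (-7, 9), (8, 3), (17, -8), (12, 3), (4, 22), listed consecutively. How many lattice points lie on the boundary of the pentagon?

Along each edge there are gcd(|Δx|,|Δy|)+1 lattice points, so counting each shared vertex once the boundary has gcd(15,6) + gcd(9,11) + gcd(5,11) + gcd(8,19) + gcd(11,13) = 3+1+1+1+1 = 7.

7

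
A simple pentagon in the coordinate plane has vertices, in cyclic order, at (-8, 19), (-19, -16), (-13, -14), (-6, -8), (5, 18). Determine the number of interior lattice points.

367

Using the shoelace formula, 2A = |((-8)·(-16) − (-19)·19) + ((-19)·(-14) − (-13)·(-16)) + ((-13)·(-8) − (-6)·(-14)) + ((-6)·18 − 5·(-8)) + (5·19 − (-8)·18)| = 738, so the area is 369.
The number of boundary lattice points is Σ gcd(|Δx|,|Δy|) = gcd(11,35) + gcd(6,2) + gcd(7,6) + gcd(11,26) + gcd(13,1) = 1+2+1+1+1 = 6.
Pick's theorem gives I = A − B/2 + 1 = 369 − 6/2 + 1 = 367.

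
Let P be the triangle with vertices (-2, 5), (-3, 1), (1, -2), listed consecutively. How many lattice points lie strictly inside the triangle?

Using the shoelace formula, 2A = |((-2)·1 − (-3)·5) + ((-3)·(-2) − 1·1) + (1·5 − (-2)·(-2))| = 19, so the area is 9.5.
Summing gcd(|Δx|,|Δy|) over the edges gives the boundary count: gcd(1,4) + gcd(4,3) + gcd(3,7) = 1+1+1 = 3.
By Pick's theorem A = I + B/2 − 1, so I = 9.5 − 3/2 + 1 = 9.

9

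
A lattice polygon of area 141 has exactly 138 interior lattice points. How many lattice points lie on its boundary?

8

Pick's theorem gives A = I + B/2 − 1, so B = 2(A − I + 1) = 2(141 − 138 + 1) = 8.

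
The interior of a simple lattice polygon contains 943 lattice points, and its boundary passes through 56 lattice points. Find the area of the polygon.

970

By Pick's theorem, A = I + B/2 − 1 = 943 + 56/2 − 1 = 970.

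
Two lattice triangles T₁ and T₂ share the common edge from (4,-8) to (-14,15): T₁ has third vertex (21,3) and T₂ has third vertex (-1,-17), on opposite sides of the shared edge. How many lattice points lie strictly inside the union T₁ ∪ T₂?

The union is the simple quadrilateral with vertices (4,-8), (21,3), (-14,15), (-1,-17) in order.
By the shoelace formula, twice the signed area is |[4·3 − 21·(-8)] + [21·15 − (-14)·3] + [(-14)·(-17) − (-1)·15] + [(-1)·(-8) − 4·(-17)]| = 866, so the area is 433.
Summing gcd(|Δx|,|Δy|) over the edges gives the boundary count: gcd(17,11) + gcd(35,12) + gcd(13,32) + gcd(5,9) = 1+1+1+1 = 4.
By Pick's theorem I = A − B/2 + 1 = 433 − 4/2 + 1 = 432.

432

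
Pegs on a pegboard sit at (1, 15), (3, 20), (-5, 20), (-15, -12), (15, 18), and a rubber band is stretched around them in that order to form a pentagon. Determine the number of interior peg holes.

The shoelace formula gives twice the area as |[1·20 − 3·15] + [3·20 − (-5)·20] + [(-5)·(-12) − (-15)·20] + [(-15)·18 − 15·(-12)] + [15·15 − 1·18]| = 612, so the area is 306.
Along each edge there are gcd(|Δx|,|Δy|)+1 lattice points, so counting each shared vertex once the boundary has gcd(2,5) + gcd(8,0) + gcd(10,32) + gcd(30,30) + gcd(14,3) = 1+8+2+30+1 = 42.
Pick's theorem gives I = A − B/2 + 1 = 306 − 42/2 + 1 = 286.

286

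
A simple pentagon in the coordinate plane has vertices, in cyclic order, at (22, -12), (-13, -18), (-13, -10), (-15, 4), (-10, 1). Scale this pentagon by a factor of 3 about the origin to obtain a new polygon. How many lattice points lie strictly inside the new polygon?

Using the shoelace formula, 2A = |[22·(-18) − (-13)·(-12)] + [(-13)·(-10) − (-13)·(-18)] + [(-13)·4 − (-15)·(-10)] + [(-15)·1 − (-10)·4] + [(-10)·(-12) − 22·1]| = 735, so the area is 367.5.
Along each edge there are gcd(|Δx|,|Δy|)+1 lattice points, so counting each shared vertex once the boundary has gcd(35,6) + gcd(0,8) + gcd(2,14) + gcd(5,3) + gcd(32,13) = 1+8+2+1+1 = 13.
Scaling by 3 multiplies the area by 3² = 9 (so the new area is 6615/2) and multiplies the boundary lattice-point count by 3, giving 39.
By Pick's theorem, the interior count of the dilated polygon is 6615/2 − 39/2 + 1 = 3289.

3289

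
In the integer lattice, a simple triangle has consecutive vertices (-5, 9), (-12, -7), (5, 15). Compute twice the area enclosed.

Using the shoelace formula, 2A = |[(-5)·(-7) − (-12)·9] + [(-12)·15 − 5·(-7)] + [5·9 − (-5)·15]| = 118, so the area is 59.

118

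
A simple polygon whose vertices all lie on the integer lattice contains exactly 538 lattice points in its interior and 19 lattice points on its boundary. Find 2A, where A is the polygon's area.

1093

By Pick's theorem, A = I + B/2 − 1 = 538 + 19/2 − 1 = 1093/2.
Hence 2A = 1093.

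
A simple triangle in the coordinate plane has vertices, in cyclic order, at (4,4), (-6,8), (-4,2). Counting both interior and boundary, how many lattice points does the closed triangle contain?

30

By the shoelace formula, twice the signed area is |[4·8 − (-6)·4] + [(-6)·2 − (-4)·8] + [(-4)·4 − 4·2]| = 52, so the area is 26.
Along each edge there are gcd(|Δx|,|Δy|)+1 lattice points, so counting each shared vertex once the boundary has gcd(10,4) + gcd(2,6) + gcd(8,2) = 2+2+2 = 6.
Pick's theorem gives I = A − B/2 + 1 = 26 − 6/2 + 1 = 24, so the closed region contains I + B = 24 + 6 = 30 lattice points.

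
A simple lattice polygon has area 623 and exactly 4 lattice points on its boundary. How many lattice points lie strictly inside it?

Pick's theorem A = I + B/2 − 1 rearranges to I = A − B/2 + 1 = 623 − 4/2 + 1 = 622.

622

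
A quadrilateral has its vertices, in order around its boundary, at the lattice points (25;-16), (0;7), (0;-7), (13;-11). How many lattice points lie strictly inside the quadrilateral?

By the shoelace formula, twice the signed area is |(25·7 − 0·(-16)) + (0·(-7) − 0·7) + (0·(-11) − 13·(-7)) + (13·(-16) − 25·(-11))| = 333, so the area is 333/2.
Along each edge there are gcd(|Δx|,|Δy|)+1 lattice points, so counting each shared vertex once the boundary has gcd(25,23) + gcd(0,14) + gcd(13,4) + gcd(12,5) = 1+14+1+1 = 17.
By Pick's theorem A = I + B/2 − 1, so I = 333/2 − 17/2 + 1 = 159.

159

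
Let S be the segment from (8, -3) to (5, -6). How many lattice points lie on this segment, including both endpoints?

The number of lattice points on a segment between lattice points is gcd(|Δx|,|Δy|) + 1 = gcd(3,3) + 1 = 3 + 1 = 4.

4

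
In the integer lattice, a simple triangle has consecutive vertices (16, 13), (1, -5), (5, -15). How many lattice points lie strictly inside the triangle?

The shoelace formula gives twice the area as |(16·(-5) − 1·13) + (1·(-15) − 5·(-5)) + (5·13 − 16·(-15))| = 222, so the area is 111.
Along each edge there are gcd(|Δx|,|Δy|)+1 lattice points, so counting each shared vertex once the boundary has gcd(15,18) + gcd(4,10) + gcd(11,28) = 3+2+1 = 6.
Pick's theorem gives I = A − B/2 + 1 = 111 − 6/2 + 1 = 109.

109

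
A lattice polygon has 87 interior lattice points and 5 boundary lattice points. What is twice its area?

Pick's theorem states A = I + B/2 − 1, so A = 87 + 5/2 − 1 = 177/2.
Hence 2A = 177.

177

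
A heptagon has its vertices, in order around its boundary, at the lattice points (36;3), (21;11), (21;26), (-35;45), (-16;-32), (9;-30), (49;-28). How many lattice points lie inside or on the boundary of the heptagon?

By the shoelace formula, twice the signed area is |(36·11 − 21·3) + (21·26 − 21·11) + (21·45 − (-35)·26) + ((-35)·(-32) − (-16)·45) + ((-16)·(-30) − 9·(-32)) + (9·(-28) − 49·(-30)) + (49·3 − 36·(-28))| = 7484, so the area is 3742.
The number of boundary lattice points is Σ gcd(|Δx|,|Δy|) = gcd(15,8) + gcd(0,15) + gcd(56,19) + gcd(19,77) + gcd(25,2) + gcd(40,2) + gcd(13,31) = 1+15+1+1+1+2+1 = 22.
Pick's theorem gives I = A − B/2 + 1 = 3742 − 22/2 + 1 = 3732, so the closed region contains I + B = 3732 + 22 = 3754 lattice points.

3754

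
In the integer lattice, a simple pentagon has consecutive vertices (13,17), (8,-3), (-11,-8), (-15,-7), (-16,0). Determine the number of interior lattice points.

346

The shoelace formula gives twice the area as |(13·(-3) − 8·17) + (8·(-8) − (-11)·(-3)) + ((-11)·(-7) − (-15)·(-8)) + ((-15)·0 − (-16)·(-7)) + ((-16)·17 − 13·0)| = 699, so the area is 349.5.
Along each edge there are gcd(|Δx|,|Δy|)+1 lattice points, so counting each shared vertex once the boundary has gcd(5,20) + gcd(19,5) + gcd(4,1) + gcd(1,7) + gcd(29,17) = 5+1+1+1+1 = 9.
Pick's theorem gives I = A − B/2 + 1 = 349.5 − 9/2 + 1 = 346.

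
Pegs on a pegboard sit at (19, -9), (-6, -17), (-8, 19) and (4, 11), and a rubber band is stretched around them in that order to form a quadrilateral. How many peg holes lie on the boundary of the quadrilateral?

12

Summing gcd(|Δx|,|Δy|) over the edges gives the boundary count: gcd(25,8) + gcd(2,36) + gcd(12,8) + gcd(15,20) = 1+2+4+5 = 12.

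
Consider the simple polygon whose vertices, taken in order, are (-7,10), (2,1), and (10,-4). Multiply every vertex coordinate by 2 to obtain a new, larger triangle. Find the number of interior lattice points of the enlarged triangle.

Using the shoelace formula, 2A = |((-7)·1 − 2·10) + (2·(-4) − 10·1) + (10·10 − (-7)·(-4))| = 27, so the area is 13.5.
The number of boundary lattice points is Σ gcd(|Δx|,|Δy|) = gcd(9,9) + gcd(8,5) + gcd(17,14) = 9+1+1 = 11.
Scaling by 2 multiplies the area by 2² = 4 (so the new area is 54) and multiplies the boundary lattice-point count by 2, giving 22.
By Pick's theorem, the interior count of the dilated polygon is 54 − 22/2 + 1 = 44.

44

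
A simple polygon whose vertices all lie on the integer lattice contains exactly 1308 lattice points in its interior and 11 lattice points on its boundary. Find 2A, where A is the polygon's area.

2625

Pick's theorem states A = I + B/2 − 1, so A = 1308 + 11/2 − 1 = 2625/2.
Hence 2A = 2625.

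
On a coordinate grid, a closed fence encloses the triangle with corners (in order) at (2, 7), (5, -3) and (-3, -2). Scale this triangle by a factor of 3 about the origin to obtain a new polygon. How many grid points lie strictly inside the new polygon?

The shoelace formula gives twice the area as |(2·(-3) − 5·7) + (5·(-2) − (-3)·(-3)) + ((-3)·7 − 2·(-2))| = 77, so the area is 38.5.
The number of boundary lattice points is Σ gcd(|Δx|,|Δy|) = gcd(3,10) + gcd(8,1) + gcd(5,9) = 1+1+1 = 3.
Scaling by 3 multiplies the area by 3² = 9 (so the new area is 346.5) and multiplies the boundary lattice-point count by 3, giving 9.
By Pick's theorem, the interior count of the dilated polygon is 346.5 − 9/2 + 1 = 343.

343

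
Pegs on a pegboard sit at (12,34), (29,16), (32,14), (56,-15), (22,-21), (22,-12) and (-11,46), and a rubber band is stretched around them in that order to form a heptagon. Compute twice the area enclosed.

Using the shoelace formula, 2A = |(12·16 − 29·34) + (29·14 − 32·16) + (32·(-15) − 56·14) + (56·(-21) − 22·(-15)) + (22·(-12) − 22·(-21)) + (22·46 − (-11)·(-12)) + ((-11)·34 − 12·46)| = 2858, so the area is 1429.

2858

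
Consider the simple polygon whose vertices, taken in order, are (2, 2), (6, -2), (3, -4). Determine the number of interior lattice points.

The shoelace formula gives twice the area as |[2·(-2) − 6·2] + [6·(-4) − 3·(-2)] + [3·2 − 2·(-4)]| = 20, so the area is 10.
Summing gcd(|Δx|,|Δy|) over the edges gives the boundary count: gcd(4,4) + gcd(3,2) + gcd(1,6) = 4+1+1 = 6.
By Pick's theorem A = I + B/2 − 1, so I = 10 − 6/2 + 1 = 8.

8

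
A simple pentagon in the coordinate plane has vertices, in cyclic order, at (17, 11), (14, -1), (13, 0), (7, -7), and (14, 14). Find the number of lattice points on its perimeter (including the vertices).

15

Along each edge there are gcd(|Δx|,|Δy|)+1 lattice points, so counting each shared vertex once the boundary has gcd(3,12) + gcd(1,1) + gcd(6,7) + gcd(7,21) + gcd(3,3) = 3+1+1+7+3 = 15.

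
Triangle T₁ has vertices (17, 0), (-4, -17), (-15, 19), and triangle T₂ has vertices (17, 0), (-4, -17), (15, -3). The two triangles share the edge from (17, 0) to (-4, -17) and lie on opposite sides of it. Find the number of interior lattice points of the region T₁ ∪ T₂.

The union is the simple quadrilateral with vertices (17, 0), (-15, 19), (-4, -17), (15, -3) in order.
By the shoelace formula, twice the signed area is |[17·19 − (-15)·0] + [(-15)·(-17) − (-4)·19] + [(-4)·(-3) − 15·(-17)] + [15·0 − 17·(-3)]| = 972, so the area is 486.
Summing gcd(|Δx|,|Δy|) over the edges gives the boundary count: gcd(32,19) + gcd(11,36) + gcd(19,14) + gcd(2,3) = 1+1+1+1 = 4.
By Pick's theorem I = A − B/2 + 1 = 486 − 4/2 + 1 = 485.

485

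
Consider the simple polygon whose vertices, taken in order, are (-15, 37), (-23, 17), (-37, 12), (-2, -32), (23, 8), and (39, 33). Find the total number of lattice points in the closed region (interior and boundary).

The shoelace formula gives twice the area as |[(-15)·17 − (-23)·37] + [(-23)·12 − (-37)·17] + [(-37)·(-32) − (-2)·12] + [(-2)·8 − 23·(-32)] + [23·33 − 39·8] + [39·37 − (-15)·33]| = 5262, so the area is 2631.
Summing gcd(|Δx|,|Δy|) over the edges gives the boundary count: gcd(8,20) + gcd(14,5) + gcd(35,44) + gcd(25,40) + gcd(16,25) + gcd(54,4) = 4+1+1+5+1+2 = 14.
Pick's theorem gives I = A − B/2 + 1 = 2631 − 14/2 + 1 = 2625, so the closed region contains I + B = 2625 + 14 = 2639 lattice points.

2639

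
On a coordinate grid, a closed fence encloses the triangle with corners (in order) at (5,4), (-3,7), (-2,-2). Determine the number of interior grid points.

34

Using the shoelace formula, 2A = |(5·7 − (-3)·4) + ((-3)·(-2) − (-2)·7) + ((-2)·4 − 5·(-2))| = 69, so the area is 34.5.
Summing gcd(|Δx|,|Δy|) over the edges gives the boundary count: gcd(8,3) + gcd(1,9) + gcd(7,6) = 1+1+1 = 3.
Pick's theorem gives I = A − B/2 + 1 = 34.5 − 3/2 + 1 = 34.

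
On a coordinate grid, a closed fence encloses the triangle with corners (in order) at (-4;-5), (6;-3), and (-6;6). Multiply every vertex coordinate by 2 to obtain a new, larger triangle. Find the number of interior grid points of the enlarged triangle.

223

By the shoelace formula, twice the signed area is |((-4)·(-3) − 6·(-5)) + (6·6 − (-6)·(-3)) + ((-6)·(-5) − (-4)·6)| = 114, so the area is 57.
The number of boundary lattice points is Σ gcd(|Δx|,|Δy|) = gcd(10,2) + gcd(12,9) + gcd(2,11) = 2+3+1 = 6.
Scaling by 2 multiplies the area by 2² = 4 (so the new area is 228) and multiplies the boundary lattice-point count by 2, giving 12.
By Pick's theorem, the interior count of the dilated polygon is 228 − 12/2 + 1 = 223.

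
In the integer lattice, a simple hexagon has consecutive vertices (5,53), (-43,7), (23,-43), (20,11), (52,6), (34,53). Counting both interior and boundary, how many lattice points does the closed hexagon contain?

Using the shoelace formula, 2A = |(5·7 − (-43)·53) + ((-43)·(-43) − 23·7) + (23·11 − 20·(-43)) + (20·6 − 52·11) + (52·53 − 34·6) + (34·53 − 5·53)| = 8752, so the area is 4376.
Along each edge there are gcd(|Δx|,|Δy|)+1 lattice points, so counting each shared vertex once the boundary has gcd(48,46) + gcd(66,50) + gcd(3,54) + gcd(32,5) + gcd(18,47) + gcd(29,0) = 2+2+3+1+1+29 = 38.
Pick's theorem gives I = A − B/2 + 1 = 4376 − 38/2 + 1 = 4358, so the closed region contains I + B = 4358 + 38 = 4396 lattice points.

4396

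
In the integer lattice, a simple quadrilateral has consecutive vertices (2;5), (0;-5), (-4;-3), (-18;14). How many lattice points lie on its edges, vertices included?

Summing gcd(|Δx|,|Δy|) over the edges gives the boundary count: gcd(2,10) + gcd(4,2) + gcd(14,17) + gcd(20,9) = 2+2+1+1 = 6.

6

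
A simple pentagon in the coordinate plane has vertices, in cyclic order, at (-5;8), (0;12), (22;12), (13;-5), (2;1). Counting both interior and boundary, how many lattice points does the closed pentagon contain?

The shoelace formula gives twice the area as |((-5)·12 − 0·8) + (0·12 − 22·12) + (22·(-5) − 13·12) + (13·1 − 2·(-5)) + (2·8 − (-5)·1)| = 546, so the area is 273.
Summing gcd(|Δx|,|Δy|) over the edges gives the boundary count: gcd(5,4) + gcd(22,0) + gcd(9,17) + gcd(11,6) + gcd(7,7) = 1+22+1+1+7 = 32.
Pick's theorem gives I = A − B/2 + 1 = 273 − 32/2 + 1 = 258, so the closed region contains I + B = 258 + 32 = 290 lattice points.

290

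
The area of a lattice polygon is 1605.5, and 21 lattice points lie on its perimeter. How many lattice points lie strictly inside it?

1596

Pick's theorem A = I + B/2 − 1 rearranges to I = A − B/2 + 1 = 1605.5 − 21/2 + 1 = 1596.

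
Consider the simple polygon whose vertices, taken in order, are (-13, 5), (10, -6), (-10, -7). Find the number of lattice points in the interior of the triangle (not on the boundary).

By the shoelace formula, twice the signed area is |[(-13)·(-6) − 10·5] + [10·(-7) − (-10)·(-6)] + [(-10)·5 − (-13)·(-7)]| = 243, so the area is 243/2.
Summing gcd(|Δx|,|Δy|) over the edges gives the boundary count: gcd(23,11) + gcd(20,1) + gcd(3,12) = 1+1+3 = 5.
Pick's theorem gives I = A − B/2 + 1 = 243/2 − 5/2 + 1 = 120.

120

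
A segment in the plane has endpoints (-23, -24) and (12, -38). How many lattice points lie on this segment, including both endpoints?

The number of lattice points on a segment between lattice points is gcd(|Δx|,|Δy|) + 1 = gcd(35,14) + 1 = 7 + 1 = 8.

8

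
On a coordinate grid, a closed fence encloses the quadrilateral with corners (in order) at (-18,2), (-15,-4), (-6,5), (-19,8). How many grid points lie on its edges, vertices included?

Summing gcd(|Δx|,|Δy|) over the edges gives the boundary count: gcd(3,6) + gcd(9,9) + gcd(13,3) + gcd(1,6) = 3+9+1+1 = 14.

14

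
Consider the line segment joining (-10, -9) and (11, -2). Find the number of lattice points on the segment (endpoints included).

8

The number of lattice points on a segment between lattice points is gcd(|Δx|,|Δy|) + 1 = gcd(21,7) + 1 = 7 + 1 = 8.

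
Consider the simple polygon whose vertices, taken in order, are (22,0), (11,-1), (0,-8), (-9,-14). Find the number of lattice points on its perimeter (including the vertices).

The number of boundary lattice points is Σ gcd(|Δx|,|Δy|) = gcd(11,1) + gcd(11,7) + gcd(9,6) + gcd(31,14) = 1+1+3+1 = 6.

6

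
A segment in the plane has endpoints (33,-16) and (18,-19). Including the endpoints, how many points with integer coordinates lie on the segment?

4

The number of lattice points on a segment between lattice points is gcd(|Δx|,|Δy|) + 1 = gcd(15,3) + 1 = 3 + 1 = 4.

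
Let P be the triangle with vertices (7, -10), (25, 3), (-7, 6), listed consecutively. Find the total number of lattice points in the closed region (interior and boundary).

By the shoelace formula, twice the signed area is |[7·3 − 25·(-10)] + [25·6 − (-7)·3] + [(-7)·(-10) − 7·6]| = 470, so the area is 235.
Along each edge there are gcd(|Δx|,|Δy|)+1 lattice points, so counting each shared vertex once the boundary has gcd(18,13) + gcd(32,3) + gcd(14,16) = 1+1+2 = 4.
Pick's theorem gives I = A − B/2 + 1 = 235 − 4/2 + 1 = 234, so the closed region contains I + B = 234 + 4 = 238 lattice points.

238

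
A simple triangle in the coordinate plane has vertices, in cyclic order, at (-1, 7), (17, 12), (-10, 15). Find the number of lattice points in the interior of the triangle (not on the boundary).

93

Using the shoelace formula, 2A = |((-1)·12 − 17·7) + (17·15 − (-10)·12) + ((-10)·7 − (-1)·15)| = 189, so the area is 189/2.
Along each edge there are gcd(|Δx|,|Δy|)+1 lattice points, so counting each shared vertex once the boundary has gcd(18,5) + gcd(27,3) + gcd(9,8) = 1+3+1 = 5.
Pick's theorem gives I = A − B/2 + 1 = 189/2 − 5/2 + 1 = 93.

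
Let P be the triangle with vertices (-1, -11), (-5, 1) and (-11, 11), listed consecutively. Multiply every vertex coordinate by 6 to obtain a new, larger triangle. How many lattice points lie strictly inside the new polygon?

553

Using the shoelace formula, 2A = |((-1)·1 − (-5)·(-11)) + ((-5)·11 − (-11)·1) + ((-11)·(-11) − (-1)·11)| = 32, so the area is 16.
The number of boundary lattice points is Σ gcd(|Δx|,|Δy|) = gcd(4,12) + gcd(6,10) + gcd(10,22) = 4+2+2 = 8.
Scaling by 6 multiplies the area by 6² = 36 (so the new area is 576) and multiplies the boundary lattice-point count by 6, giving 48.
By Pick's theorem, the interior count of the dilated polygon is 576 − 48/2 + 1 = 553.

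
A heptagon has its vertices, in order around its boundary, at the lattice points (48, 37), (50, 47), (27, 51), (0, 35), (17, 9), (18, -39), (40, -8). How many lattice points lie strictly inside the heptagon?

The shoelace formula gives twice the area as |[48·47 − 50·37] + [50·51 − 27·47] + [27·35 − 0·51] + [0·9 − 17·35] + [17·(-39) − 18·9] + [18·(-8) − 40·(-39)] + [40·37 − 48·(-8)]| = 4492, so the area is 2246.
Summing gcd(|Δx|,|Δy|) over the edges gives the boundary count: gcd(2,10) + gcd(23,4) + gcd(27,16) + gcd(17,26) + gcd(1,48) + gcd(22,31) + gcd(8,45) = 2+1+1+1+1+1+1 = 8.
Pick's theorem gives I = A − B/2 + 1 = 2246 − 8/2 + 1 = 2243.

2243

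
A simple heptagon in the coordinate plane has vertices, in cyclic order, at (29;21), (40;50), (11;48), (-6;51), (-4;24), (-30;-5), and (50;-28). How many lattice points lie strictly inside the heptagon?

3285

By the shoelace formula, twice the signed area is |[29·50 − 40·21] + [40·48 − 11·50] + [11·51 − (-6)·48] + [(-6)·24 − (-4)·51] + [(-4)·(-5) − (-30)·24] + [(-30)·(-28) − 50·(-5)] + [50·21 − 29·(-28)]| = 6581, so the area is 3290.5.
Along each edge there are gcd(|Δx|,|Δy|)+1 lattice points, so counting each shared vertex once the boundary has gcd(11,29) + gcd(29,2) + gcd(17,3) + gcd(2,27) + gcd(26,29) + gcd(80,23) + gcd(21,49) = 1+1+1+1+1+1+7 = 13.
By Pick's theorem A = I + B/2 − 1, so I = 3290.5 − 13/2 + 1 = 3285.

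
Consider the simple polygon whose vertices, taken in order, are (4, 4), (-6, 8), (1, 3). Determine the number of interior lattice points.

The shoelace formula gives twice the area as |[4·8 − (-6)·4] + [(-6)·3 − 1·8] + [1·4 − 4·3]| = 22, so the area is 11.
Summing gcd(|Δx|,|Δy|) over the edges gives the boundary count: gcd(10,4) + gcd(7,5) + gcd(3,1) = 2+1+1 = 4.
By Pick's theorem A = I + B/2 − 1, so I = 11 − 4/2 + 1 = 10.

10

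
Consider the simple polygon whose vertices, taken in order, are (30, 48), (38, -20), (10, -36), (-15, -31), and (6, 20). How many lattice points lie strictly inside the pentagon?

The shoelace formula gives twice the area as |[30·(-20) − 38·48] + [38·(-36) − 10·(-20)] + [10·(-31) − (-15)·(-36)] + [(-15)·20 − 6·(-31)] + [6·48 − 30·20]| = 4868, so the area is 2434.
Along each edge there are gcd(|Δx|,|Δy|)+1 lattice points, so counting each shared vertex once the boundary has gcd(8,68) + gcd(28,16) + gcd(25,5) + gcd(21,51) + gcd(24,28) = 4+4+5+3+4 = 20.
Pick's theorem gives I = A − B/2 + 1 = 2434 − 20/2 + 1 = 2425.

2425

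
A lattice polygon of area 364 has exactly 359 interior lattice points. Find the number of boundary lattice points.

Pick's theorem gives A = I + B/2 − 1, so B = 2(A − I + 1) = 2(364 − 359 + 1) = 12.

12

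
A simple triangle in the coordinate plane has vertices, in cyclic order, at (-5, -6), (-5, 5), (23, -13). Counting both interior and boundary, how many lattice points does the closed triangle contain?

165

By the shoelace formula, twice the signed area is |((-5)·5 − (-5)·(-6)) + ((-5)·(-13) − 23·5) + (23·(-6) − (-5)·(-13))| = 308, so the area is 154.
The number of boundary lattice points is Σ gcd(|Δx|,|Δy|) = gcd(0,11) + gcd(28,18) + gcd(28,7) = 11+2+7 = 20.
Pick's theorem gives I = A − B/2 + 1 = 154 − 20/2 + 1 = 145, so the closed region contains I + B = 145 + 20 = 165 lattice points.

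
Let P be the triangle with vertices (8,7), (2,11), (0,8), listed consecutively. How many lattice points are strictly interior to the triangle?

The shoelace formula gives twice the area as |[8·11 − 2·7] + [2·8 − 0·11] + [0·7 − 8·8]| = 26, so the area is 13.
Along each edge there are gcd(|Δx|,|Δy|)+1 lattice points, so counting each shared vertex once the boundary has gcd(6,4) + gcd(2,3) + gcd(8,1) = 2+1+1 = 4.
By Pick's theorem A = I + B/2 − 1, so I = 13 − 4/2 + 1 = 12.

12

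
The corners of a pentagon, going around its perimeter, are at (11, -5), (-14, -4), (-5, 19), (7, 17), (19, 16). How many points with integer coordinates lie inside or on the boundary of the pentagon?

The shoelace formula gives twice the area as |(11·(-4) − (-14)·(-5)) + ((-14)·19 − (-5)·(-4)) + ((-5)·17 − 7·19) + (7·16 − 19·17) + (19·(-5) − 11·16)| = 1100, so the area is 550.
The number of boundary lattice points is Σ gcd(|Δx|,|Δy|) = gcd(25,1) + gcd(9,23) + gcd(12,2) + gcd(12,1) + gcd(8,21) = 1+1+2+1+1 = 6.
Pick's theorem gives I = A − B/2 + 1 = 550 − 6/2 + 1 = 548, so the closed region contains I + B = 548 + 6 = 554 lattice points.

554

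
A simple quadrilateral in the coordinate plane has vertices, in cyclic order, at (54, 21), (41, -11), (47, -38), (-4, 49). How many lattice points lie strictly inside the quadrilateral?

The shoelace formula gives twice the area as |(54·(-11) − 41·21) + (41·(-38) − 47·(-11)) + (47·49 − (-4)·(-38)) + ((-4)·21 − 54·49)| = 3075, so the area is 3075/2.
Along each edge there are gcd(|Δx|,|Δy|)+1 lattice points, so counting each shared vertex once the boundary has gcd(13,32) + gcd(6,27) + gcd(51,87) + gcd(58,28) = 1+3+3+2 = 9.
By Pick's theorem A = I + B/2 − 1, so I = 3075/2 − 9/2 + 1 = 1534.

1534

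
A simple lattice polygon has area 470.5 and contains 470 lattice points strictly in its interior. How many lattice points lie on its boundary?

3

Pick's theorem gives A = I + B/2 − 1, so B = 2(A − I + 1) = 2(470.5 − 470 + 1) = 3.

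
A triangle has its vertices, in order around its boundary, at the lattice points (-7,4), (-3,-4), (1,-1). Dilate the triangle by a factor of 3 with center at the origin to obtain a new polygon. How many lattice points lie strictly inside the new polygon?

Using the shoelace formula, 2A = |((-7)·(-4) − (-3)·4) + ((-3)·(-1) − 1·(-4)) + (1·4 − (-7)·(-1))| = 44, so the area is 22.
Summing gcd(|Δx|,|Δy|) over the edges gives the boundary count: gcd(4,8) + gcd(4,3) + gcd(8,5) = 4+1+1 = 6.
Scaling by 3 multiplies the area by 3² = 9 (so the new area is 198) and multiplies the boundary lattice-point count by 3, giving 18.
By Pick's theorem, the interior count of the dilated polygon is 198 − 18/2 + 1 = 190.

190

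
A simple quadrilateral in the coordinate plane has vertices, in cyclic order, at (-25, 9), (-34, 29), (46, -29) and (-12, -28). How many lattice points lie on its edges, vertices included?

5

Along each edge there are gcd(|Δx|,|Δy|)+1 lattice points, so counting each shared vertex once the boundary has gcd(9,20) + gcd(80,58) + gcd(58,1) + gcd(13,37) = 1+2+1+1 = 5.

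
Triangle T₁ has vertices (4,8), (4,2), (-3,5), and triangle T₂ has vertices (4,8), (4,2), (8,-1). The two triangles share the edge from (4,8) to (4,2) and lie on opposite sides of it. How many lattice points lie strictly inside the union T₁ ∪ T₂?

The union is the simple quadrilateral with vertices (4,8), (-3,5), (4,2), (8,-1) in order.
The shoelace formula gives twice the area as |(4·5 − (-3)·8) + ((-3)·2 − 4·5) + (4·(-1) − 8·2) + (8·8 − 4·(-1))| = 66, so the area is 33.
Along each edge there are gcd(|Δx|,|Δy|)+1 lattice points, so counting each shared vertex once the boundary has gcd(7,3) + gcd(7,3) + gcd(4,3) + gcd(4,9) = 1+1+1+1 = 4.
By Pick's theorem I = A − B/2 + 1 = 33 − 4/2 + 1 = 32.

32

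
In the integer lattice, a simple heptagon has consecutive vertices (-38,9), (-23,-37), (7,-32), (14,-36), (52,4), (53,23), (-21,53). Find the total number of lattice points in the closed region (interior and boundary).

5424

The shoelace formula gives twice the area as |[(-38)·(-37) − (-23)·9] + [(-23)·(-32) − 7·(-37)] + [7·(-36) − 14·(-32)] + [14·4 − 52·(-36)] + [52·23 − 53·4] + [53·53 − (-21)·23] + [(-21)·9 − (-38)·53]| = 10833, so the area is 5416.5.
Along each edge there are gcd(|Δx|,|Δy|)+1 lattice points, so counting each shared vertex once the boundary has gcd(15,46) + gcd(30,5) + gcd(7,4) + gcd(38,40) + gcd(1,19) + gcd(74,30) + gcd(17,44) = 1+5+1+2+1+2+1 = 13.
Pick's theorem gives I = A − B/2 + 1 = 5416.5 − 13/2 + 1 = 5411, so the closed region contains I + B = 5411 + 13 = 5424 lattice points.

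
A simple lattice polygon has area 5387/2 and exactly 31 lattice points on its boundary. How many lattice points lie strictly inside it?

2679

Pick's theorem A = I + B/2 − 1 rearranges to I = A − B/2 + 1 = 5387/2 − 31/2 + 1 = 2679.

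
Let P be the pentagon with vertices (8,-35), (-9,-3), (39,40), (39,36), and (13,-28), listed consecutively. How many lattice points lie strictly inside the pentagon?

Using the shoelace formula, 2A = |(8·(-3) − (-9)·(-35)) + ((-9)·40 − 39·(-3)) + (39·36 − 39·40) + (39·(-28) − 13·36) + (13·(-35) − 8·(-28))| = 2529, so the area is 2529/2.
Along each edge there are gcd(|Δx|,|Δy|)+1 lattice points, so counting each shared vertex once the boundary has gcd(17,32) + gcd(48,43) + gcd(0,4) + gcd(26,64) + gcd(5,7) = 1+1+4+2+1 = 9.
Pick's theorem gives I = A − B/2 + 1 = 2529/2 − 9/2 + 1 = 1261.

1261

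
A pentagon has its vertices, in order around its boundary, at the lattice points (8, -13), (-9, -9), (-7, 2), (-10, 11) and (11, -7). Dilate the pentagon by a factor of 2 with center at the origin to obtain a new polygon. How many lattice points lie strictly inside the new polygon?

920

Using the shoelace formula, 2A = |[8·(-9) − (-9)·(-13)] + [(-9)·2 − (-7)·(-9)] + [(-7)·11 − (-10)·2] + [(-10)·(-7) − 11·11] + [11·(-13) − 8·(-7)]| = 465, so the area is 465/2.
Summing gcd(|Δx|,|Δy|) over the edges gives the boundary count: gcd(17,4) + gcd(2,11) + gcd(3,9) + gcd(21,18) + gcd(3,6) = 1+1+3+3+3 = 11.
Scaling by 2 multiplies the area by 2² = 4 (so the new area is 930) and multiplies the boundary lattice-point count by 2, giving 22.
By Pick's theorem, the interior count of the dilated polygon is 930 − 22/2 + 1 = 920.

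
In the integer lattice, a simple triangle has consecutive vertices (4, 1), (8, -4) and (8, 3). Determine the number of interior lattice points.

Using the shoelace formula, 2A = |(4·(-4) − 8·1) + (8·3 − 8·(-4)) + (8·1 − 4·3)| = 28, so the area is 14.
Summing gcd(|Δx|,|Δy|) over the edges gives the boundary count: gcd(4,5) + gcd(0,7) + gcd(4,2) = 1+7+2 = 10.
By Pick's theorem A = I + B/2 − 1, so I = 14 − 10/2 + 1 = 10.

10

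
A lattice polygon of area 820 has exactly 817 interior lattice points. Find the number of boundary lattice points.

8

Pick's theorem gives A = I + B/2 − 1, so B = 2(A − I + 1) = 2(820 − 817 + 1) = 8.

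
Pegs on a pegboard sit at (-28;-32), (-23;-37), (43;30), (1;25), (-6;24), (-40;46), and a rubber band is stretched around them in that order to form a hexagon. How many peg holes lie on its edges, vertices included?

16

Summing gcd(|Δx|,|Δy|) over the edges gives the boundary count: gcd(5,5) + gcd(66,67) + gcd(42,5) + gcd(7,1) + gcd(34,22) + gcd(12,78) = 5+1+1+1+2+6 = 16.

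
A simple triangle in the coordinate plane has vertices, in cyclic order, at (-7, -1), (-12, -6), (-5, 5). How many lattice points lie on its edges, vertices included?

Along each edge there are gcd(|Δx|,|Δy|)+1 lattice points, so counting each shared vertex once the boundary has gcd(5,5) + gcd(7,11) + gcd(2,6) = 5+1+2 = 8.

8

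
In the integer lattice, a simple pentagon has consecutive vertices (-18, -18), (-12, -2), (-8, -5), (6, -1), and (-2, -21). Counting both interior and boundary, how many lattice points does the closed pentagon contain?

Using the shoelace formula, 2A = |[(-18)·(-2) − (-12)·(-18)] + [(-12)·(-5) − (-8)·(-2)] + [(-8)·(-1) − 6·(-5)] + [6·(-21) − (-2)·(-1)] + [(-2)·(-18) − (-18)·(-21)]| = 568, so the area is 284.
Along each edge there are gcd(|Δx|,|Δy|)+1 lattice points, so counting each shared vertex once the boundary has gcd(6,16) + gcd(4,3) + gcd(14,4) + gcd(8,20) + gcd(16,3) = 2+1+2+4+1 = 10.
Pick's theorem gives I = A − B/2 + 1 = 284 − 10/2 + 1 = 280, so the closed region contains I + B = 280 + 10 = 290 lattice points.

290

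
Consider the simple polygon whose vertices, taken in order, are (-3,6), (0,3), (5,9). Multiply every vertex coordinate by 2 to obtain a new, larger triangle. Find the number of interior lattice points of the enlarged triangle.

62

By the shoelace formula, twice the signed area is |((-3)·3 − 0·6) + (0·9 − 5·3) + (5·6 − (-3)·9)| = 33, so the area is 16.5.
Summing gcd(|Δx|,|Δy|) over the edges gives the boundary count: gcd(3,3) + gcd(5,6) + gcd(8,3) = 3+1+1 = 5.
Scaling by 2 multiplies the area by 2² = 4 (so the new area is 66) and multiplies the boundary lattice-point count by 2, giving 10.
By Pick's theorem, the interior count of the dilated polygon is 66 − 10/2 + 1 = 62.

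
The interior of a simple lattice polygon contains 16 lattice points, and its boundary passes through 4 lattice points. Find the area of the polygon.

17

By Pick's theorem, A = I + B/2 − 1 = 16 + 4/2 − 1 = 17.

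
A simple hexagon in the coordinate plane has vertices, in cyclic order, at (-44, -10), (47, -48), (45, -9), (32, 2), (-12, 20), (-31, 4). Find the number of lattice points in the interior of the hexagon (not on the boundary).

Using the shoelace formula, 2A = |[(-44)·(-48) − 47·(-10)] + [47·(-9) − 45·(-48)] + [45·2 − 32·(-9)] + [32·20 − (-12)·2] + [(-12)·4 − (-31)·20] + [(-31)·(-10) − (-44)·4]| = 6419, so the area is 3209.5.
The number of boundary lattice points is Σ gcd(|Δx|,|Δy|) = gcd(91,38) + gcd(2,39) + gcd(13,11) + gcd(44,18) + gcd(19,16) + gcd(13,14) = 1+1+1+2+1+1 = 7.
Pick's theorem gives I = A − B/2 + 1 = 3209.5 − 7/2 + 1 = 3207.

3207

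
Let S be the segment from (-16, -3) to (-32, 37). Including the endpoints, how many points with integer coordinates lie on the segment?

9

The number of lattice points on a segment between lattice points is gcd(|Δx|,|Δy|) + 1 = gcd(16,40) + 1 = 8 + 1 = 9.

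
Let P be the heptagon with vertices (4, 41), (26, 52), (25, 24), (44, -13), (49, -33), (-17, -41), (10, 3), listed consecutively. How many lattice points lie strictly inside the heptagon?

By the shoelace formula, twice the signed area is |[4·52 − 26·41] + [26·24 − 25·52] + [25·(-13) − 44·24] + [44·(-33) − 49·(-13)] + [49·(-41) − (-17)·(-33)] + [(-17)·3 − 10·(-41)] + [10·41 − 4·3]| = 5543, so the area is 5543/2.
The number of boundary lattice points is Σ gcd(|Δx|,|Δy|) = gcd(22,11) + gcd(1,28) + gcd(19,37) + gcd(5,20) + gcd(66,8) + gcd(27,44) + gcd(6,38) = 11+1+1+5+2+1+2 = 23.
Pick's theorem gives I = A − B/2 + 1 = 5543/2 − 23/2 + 1 = 2761.

2761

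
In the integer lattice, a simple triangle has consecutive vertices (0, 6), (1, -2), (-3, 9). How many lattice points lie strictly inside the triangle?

9

Using the shoelace formula, 2A = |(0·(-2) − 1·6) + (1·9 − (-3)·(-2)) + ((-3)·6 − 0·9)| = 21, so the area is 10.5.
The number of boundary lattice points is Σ gcd(|Δx|,|Δy|) = gcd(1,8) + gcd(4,11) + gcd(3,3) = 1+1+3 = 5.
Pick's theorem gives I = A − B/2 + 1 = 10.5 − 5/2 + 1 = 9.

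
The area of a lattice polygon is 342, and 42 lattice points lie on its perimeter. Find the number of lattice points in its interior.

322

From Pick's theorem, I = A − B/2 + 1 = 342 − 42/2 + 1 = 322.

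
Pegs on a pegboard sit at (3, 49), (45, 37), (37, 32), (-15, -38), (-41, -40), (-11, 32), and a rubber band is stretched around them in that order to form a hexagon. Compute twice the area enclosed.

6294

The shoelace formula gives twice the area as |[3·37 − 45·49] + [45·32 − 37·37] + [37·(-38) − (-15)·32] + [(-15)·(-40) − (-41)·(-38)] + [(-41)·32 − (-11)·(-40)] + [(-11)·49 − 3·32]| = 6294, so the area is 3147.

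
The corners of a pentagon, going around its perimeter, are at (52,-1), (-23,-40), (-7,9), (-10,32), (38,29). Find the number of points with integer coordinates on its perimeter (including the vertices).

Summing gcd(|Δx|,|Δy|) over the edges gives the boundary count: gcd(75,39) + gcd(16,49) + gcd(3,23) + gcd(48,3) + gcd(14,30) = 3+1+1+3+2 = 10.

10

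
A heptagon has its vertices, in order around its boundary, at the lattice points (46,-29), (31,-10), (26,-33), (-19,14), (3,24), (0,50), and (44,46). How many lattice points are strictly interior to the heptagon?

By the shoelace formula, twice the signed area is |(46·(-10) − 31·(-29)) + (31·(-33) − 26·(-10)) + (26·14 − (-19)·(-33)) + ((-19)·24 − 3·14) + (3·50 − 0·24) + (0·46 − 44·50) + (44·(-29) − 46·46)| = 6527, so the area is 3263.5.
Summing gcd(|Δx|,|Δy|) over the edges gives the boundary count: gcd(15,19) + gcd(5,23) + gcd(45,47) + gcd(22,10) + gcd(3,26) + gcd(44,4) + gcd(2,75) = 1+1+1+2+1+4+1 = 11.
Pick's theorem gives I = A − B/2 + 1 = 3263.5 − 11/2 + 1 = 3259.

3259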